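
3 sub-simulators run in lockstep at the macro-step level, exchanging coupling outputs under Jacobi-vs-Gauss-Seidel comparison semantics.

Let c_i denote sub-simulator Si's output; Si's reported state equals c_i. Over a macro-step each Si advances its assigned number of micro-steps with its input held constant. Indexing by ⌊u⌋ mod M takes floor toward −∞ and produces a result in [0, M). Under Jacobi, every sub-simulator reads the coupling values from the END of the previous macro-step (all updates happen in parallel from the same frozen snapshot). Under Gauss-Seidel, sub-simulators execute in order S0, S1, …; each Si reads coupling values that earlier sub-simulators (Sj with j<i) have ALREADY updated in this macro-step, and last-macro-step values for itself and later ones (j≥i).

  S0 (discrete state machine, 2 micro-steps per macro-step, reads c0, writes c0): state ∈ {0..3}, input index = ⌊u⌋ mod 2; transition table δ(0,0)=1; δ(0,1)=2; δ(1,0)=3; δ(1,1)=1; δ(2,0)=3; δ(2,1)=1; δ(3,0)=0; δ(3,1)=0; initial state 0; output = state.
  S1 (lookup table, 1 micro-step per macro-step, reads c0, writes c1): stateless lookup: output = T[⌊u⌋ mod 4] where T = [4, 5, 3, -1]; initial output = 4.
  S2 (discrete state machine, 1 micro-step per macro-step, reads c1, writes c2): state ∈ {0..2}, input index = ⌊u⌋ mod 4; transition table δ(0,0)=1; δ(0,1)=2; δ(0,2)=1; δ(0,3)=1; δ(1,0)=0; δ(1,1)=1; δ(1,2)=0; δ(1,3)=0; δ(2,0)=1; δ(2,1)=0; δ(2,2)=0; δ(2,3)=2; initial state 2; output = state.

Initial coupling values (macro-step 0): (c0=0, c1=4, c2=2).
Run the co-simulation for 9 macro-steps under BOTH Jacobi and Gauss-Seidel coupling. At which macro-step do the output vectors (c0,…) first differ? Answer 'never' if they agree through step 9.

first divergence at macro-step: 1

[Jacobi] macro 1: S0 reads c0=0 → after 2×micro: 3; S1 reads c0=0 → after 1×micro: 4; S2 reads c1=4 → after 1×micro: 1 ⇒ (c0=3, c1=4, c2=1)
[Jacobi] macro 2: S0 reads c0=3 → after 2×micro: 2; S1 reads c0=3 → after 1×micro: -1; S2 reads c1=4 → after 1×micro: 0 ⇒ (c0=2, c1=-1, c2=0)
[Jacobi] macro 3: S0 reads c0=2 → after 2×micro: 0; S1 reads c0=2 → after 1×micro: 3; S2 reads c1=-1 → after 1×micro: 1 ⇒ (c0=0, c1=3, c2=1)
[Jacobi] macro 4: S0 reads c0=0 → after 2×micro: 3; S1 reads c0=0 → after 1×micro: 4; S2 reads c1=3 → after 1×micro: 0 ⇒ (c0=3, c1=4, c2=0)
[Jacobi] macro 5: S0 reads c0=3 → after 2×micro: 2; S1 reads c0=3 → after 1×micro: -1; S2 reads c1=4 → after 1×micro: 1 ⇒ (c0=2, c1=-1, c2=1)
[Jacobi] macro 6: S0 reads c0=2 → after 2×micro: 0; S1 reads c0=2 → after 1×micro: 3; S2 reads c1=-1 → after 1×micro: 0 ⇒ (c0=0, c1=3, c2=0)
[Jacobi] macro 7: S0 reads c0=0 → after 2×micro: 3; S1 reads c0=0 → after 1×micro: 4; S2 reads c1=3 → after 1×micro: 1 ⇒ (c0=3, c1=4, c2=1)
[Jacobi] macro 8: S0 reads c0=3 → after 2×micro: 2; S1 reads c0=3 → after 1×micro: -1; S2 reads c1=4 → after 1×micro: 0 ⇒ (c0=2, c1=-1, c2=0)
[Jacobi] macro 9: S0 reads c0=2 → after 2×micro: 0; S1 reads c0=2 → after 1×micro: 3; S2 reads c1=-1 → after 1×micro: 1 ⇒ (c0=0, c1=3, c2=1)
[Gauss-Seidel] macro 1: S0 reads c0=0 → after 2×micro: 3; S1 reads c0=3 → after 1×micro: -1; S2 reads c1=-1 → after 1×micro: 2 ⇒ (c0=3, c1=-1, c2=2)
[Gauss-Seidel] macro 2: S0 reads c0=3 → after 2×micro: 2; S1 reads c0=2 → after 1×micro: 3; S2 reads c1=3 → after 1×micro: 2 ⇒ (c0=2, c1=3, c2=2)
[Gauss-Seidel] macro 3: S0 reads c0=2 → after 2×micro: 0; S1 reads c0=0 → after 1×micro: 4; S2 reads c1=4 → after 1×micro: 1 ⇒ (c0=0, c1=4, c2=1)
[Gauss-Seidel] macro 4: S0 reads c0=0 → after 2×micro: 3; S1 reads c0=3 → after 1×micro: -1; S2 reads c1=-1 → after 1×micro: 0 ⇒ (c0=3, c1=-1, c2=0)
[Gauss-Seidel] macro 5: S0 reads c0=3 → after 2×micro: 2; S1 reads c0=2 → after 1×micro: 3; S2 reads c1=3 → after 1×micro: 1 ⇒ (c0=2, c1=3, c2=1)
[Gauss-Seidel] macro 6: S0 reads c0=2 → after 2×micro: 0; S1 reads c0=0 → after 1×micro: 4; S2 reads c1=4 → after 1×micro: 0 ⇒ (c0=0, c1=4, c2=0)
[Gauss-Seidel] macro 7: S0 reads c0=0 → after 2×micro: 3; S1 reads c0=3 → after 1×micro: -1; S2 reads c1=-1 → after 1×micro: 1 ⇒ (c0=3, c1=-1, c2=1)
[Gauss-Seidel] macro 8: S0 reads c0=3 → after 2×micro: 2; S1 reads c0=2 → after 1×micro: 3; S2 reads c1=3 → after 1×micro: 0 ⇒ (c0=2, c1=3, c2=0)
[Gauss-Seidel] macro 9: S0 reads c0=2 → after 2×micro: 0; S1 reads c0=0 → after 1×micro: 4; S2 reads c1=4 → after 1×micro: 1 ⇒ (c0=0, c1=4, c2=1)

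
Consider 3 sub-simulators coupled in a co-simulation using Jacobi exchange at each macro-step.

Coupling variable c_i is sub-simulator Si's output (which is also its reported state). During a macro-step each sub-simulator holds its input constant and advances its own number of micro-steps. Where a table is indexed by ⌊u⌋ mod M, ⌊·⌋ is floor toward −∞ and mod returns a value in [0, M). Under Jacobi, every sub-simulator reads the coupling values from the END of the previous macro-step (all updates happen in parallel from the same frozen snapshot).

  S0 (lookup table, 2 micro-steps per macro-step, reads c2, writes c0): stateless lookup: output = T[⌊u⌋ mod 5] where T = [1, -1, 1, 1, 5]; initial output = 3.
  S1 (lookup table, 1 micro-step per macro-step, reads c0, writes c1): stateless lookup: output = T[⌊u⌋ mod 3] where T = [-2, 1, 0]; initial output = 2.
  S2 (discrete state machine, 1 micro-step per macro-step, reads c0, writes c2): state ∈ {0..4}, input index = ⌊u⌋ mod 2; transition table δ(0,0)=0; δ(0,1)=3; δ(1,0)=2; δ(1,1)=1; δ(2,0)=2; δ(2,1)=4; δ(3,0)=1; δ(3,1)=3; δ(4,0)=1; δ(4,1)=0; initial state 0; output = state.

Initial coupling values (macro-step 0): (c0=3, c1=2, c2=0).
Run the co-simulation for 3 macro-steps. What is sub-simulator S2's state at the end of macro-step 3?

macro 1: S0 reads c2=0 → after 2×micro: 1; S1 reads c0=3 → after 1×micro: -2; S2 reads c0=3 → after 1×micro: 3 ⇒ (c0=1, c1=-2, c2=3)
macro 2: S0 reads c2=3 → after 2×micro: 1; S1 reads c0=1 → after 1×micro: 1; S2 reads c0=1 → after 1×micro: 3 ⇒ (c0=1, c1=1, c2=3)
macro 3: S0 reads c2=3 → after 2×micro: 1; S1 reads c0=1 → after 1×micro: 1; S2 reads c0=1 → after 1×micro: 3 ⇒ (c0=1, c1=1, c2=3)

S2 state at macro-step 3 = 3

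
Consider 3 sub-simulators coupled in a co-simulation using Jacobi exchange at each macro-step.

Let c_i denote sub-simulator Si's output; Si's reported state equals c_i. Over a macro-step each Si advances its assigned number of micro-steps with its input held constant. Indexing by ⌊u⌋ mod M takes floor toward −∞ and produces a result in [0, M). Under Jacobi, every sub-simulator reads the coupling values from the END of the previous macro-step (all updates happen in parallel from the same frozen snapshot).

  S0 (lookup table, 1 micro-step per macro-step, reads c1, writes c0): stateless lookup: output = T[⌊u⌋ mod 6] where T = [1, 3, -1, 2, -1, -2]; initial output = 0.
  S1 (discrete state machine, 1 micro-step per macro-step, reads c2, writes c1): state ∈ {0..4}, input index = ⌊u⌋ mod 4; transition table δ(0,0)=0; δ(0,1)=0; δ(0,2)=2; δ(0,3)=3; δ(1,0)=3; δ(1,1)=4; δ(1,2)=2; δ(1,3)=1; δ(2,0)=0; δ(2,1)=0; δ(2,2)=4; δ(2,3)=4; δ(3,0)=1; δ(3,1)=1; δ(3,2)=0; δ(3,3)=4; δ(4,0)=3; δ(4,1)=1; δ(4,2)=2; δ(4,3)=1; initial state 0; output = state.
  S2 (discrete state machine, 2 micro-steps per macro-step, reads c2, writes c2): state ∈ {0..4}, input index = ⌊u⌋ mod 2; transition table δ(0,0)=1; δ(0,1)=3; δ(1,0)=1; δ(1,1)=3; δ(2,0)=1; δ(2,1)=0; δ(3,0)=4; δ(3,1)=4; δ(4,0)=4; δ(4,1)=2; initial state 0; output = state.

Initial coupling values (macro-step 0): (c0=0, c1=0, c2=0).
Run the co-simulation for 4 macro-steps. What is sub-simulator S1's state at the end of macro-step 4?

macro 1: S0 reads c1=0 → after 1×micro: 1; S1 reads c2=0 → after 1×micro: 0; S2 reads c2=0 → after 2×micro: 1 ⇒ (c0=1, c1=0, c2=1)
macro 2: S0 reads c1=0 → after 1×micro: 1; S1 reads c2=1 → after 1×micro: 0; S2 reads c2=1 → after 2×micro: 4 ⇒ (c0=1, c1=0, c2=4)
macro 3: S0 reads c1=0 → after 1×micro: 1; S1 reads c2=4 → after 1×micro: 0; S2 reads c2=4 → after 2×micro: 4 ⇒ (c0=1, c1=0, c2=4)
macro 4: S0 reads c1=0 → after 1×micro: 1; S1 reads c2=4 → after 1×micro: 0; S2 reads c2=4 → after 2×micro: 4 ⇒ (c0=1, c1=0, c2=4)

S1 state at macro-step 4 = 0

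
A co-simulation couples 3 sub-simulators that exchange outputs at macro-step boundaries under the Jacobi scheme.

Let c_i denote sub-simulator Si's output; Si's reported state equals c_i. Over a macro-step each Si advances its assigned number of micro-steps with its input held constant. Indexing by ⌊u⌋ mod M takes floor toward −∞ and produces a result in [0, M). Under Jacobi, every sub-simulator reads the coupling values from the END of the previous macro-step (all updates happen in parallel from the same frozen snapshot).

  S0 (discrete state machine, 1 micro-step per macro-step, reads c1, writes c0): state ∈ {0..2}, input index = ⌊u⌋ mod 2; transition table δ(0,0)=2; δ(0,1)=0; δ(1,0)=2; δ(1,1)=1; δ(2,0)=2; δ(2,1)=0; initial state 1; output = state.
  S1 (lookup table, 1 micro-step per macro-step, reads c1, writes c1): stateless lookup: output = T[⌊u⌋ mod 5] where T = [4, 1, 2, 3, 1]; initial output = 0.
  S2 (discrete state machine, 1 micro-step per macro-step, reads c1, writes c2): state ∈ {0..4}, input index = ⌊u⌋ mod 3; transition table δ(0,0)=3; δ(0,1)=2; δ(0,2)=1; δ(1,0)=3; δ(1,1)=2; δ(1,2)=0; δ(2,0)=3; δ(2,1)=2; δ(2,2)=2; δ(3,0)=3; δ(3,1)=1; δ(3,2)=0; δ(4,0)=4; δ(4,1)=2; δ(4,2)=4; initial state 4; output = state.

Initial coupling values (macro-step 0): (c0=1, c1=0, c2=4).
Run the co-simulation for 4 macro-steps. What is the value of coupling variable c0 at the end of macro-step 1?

c0 at macro-step 1 = 2

macro 1: S0 reads c1=0 → after 1×micro: 2; S1 reads c1=0 → after 1×micro: 4; S2 reads c1=0 → after 1×micro: 4 ⇒ (c0=2, c1=4, c2=4)
macro 2: S0 reads c1=4 → after 1×micro: 2; S1 reads c1=4 → after 1×micro: 1; S2 reads c1=4 → after 1×micro: 2 ⇒ (c0=2, c1=1, c2=2)
macro 3: S0 reads c1=1 → after 1×micro: 0; S1 reads c1=1 → after 1×micro: 1; S2 reads c1=1 → after 1×micro: 2 ⇒ (c0=0, c1=1, c2=2)
macro 4: S0 reads c1=1 → after 1×micro: 0; S1 reads c1=1 → after 1×micro: 1; S2 reads c1=1 → after 1×micro: 2 ⇒ (c0=0, c1=1, c2=2)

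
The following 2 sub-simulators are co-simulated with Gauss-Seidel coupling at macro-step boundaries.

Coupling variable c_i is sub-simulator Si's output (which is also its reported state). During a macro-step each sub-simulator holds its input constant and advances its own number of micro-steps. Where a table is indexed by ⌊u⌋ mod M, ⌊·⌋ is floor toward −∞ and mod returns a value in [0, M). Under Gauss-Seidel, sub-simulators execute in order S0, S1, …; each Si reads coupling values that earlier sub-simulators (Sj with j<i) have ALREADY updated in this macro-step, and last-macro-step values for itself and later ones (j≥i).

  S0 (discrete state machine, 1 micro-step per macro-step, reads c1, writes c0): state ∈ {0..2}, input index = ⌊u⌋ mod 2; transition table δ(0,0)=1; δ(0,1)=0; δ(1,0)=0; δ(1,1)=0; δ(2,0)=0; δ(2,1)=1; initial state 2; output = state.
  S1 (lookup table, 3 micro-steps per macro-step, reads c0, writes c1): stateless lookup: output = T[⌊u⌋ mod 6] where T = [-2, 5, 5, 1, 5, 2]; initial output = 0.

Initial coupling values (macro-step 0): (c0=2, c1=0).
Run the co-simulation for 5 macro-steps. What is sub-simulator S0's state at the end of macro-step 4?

macro 1: S0 reads c1=0 → after 1×micro: 0; S1 reads c0=0 → after 3×micro: -2 ⇒ (c0=0, c1=-2)
macro 2: S0 reads c1=-2 → after 1×micro: 1; S1 reads c0=1 → after 3×micro: 5 ⇒ (c0=1, c1=5)
macro 3: S0 reads c1=5 → after 1×micro: 0; S1 reads c0=0 → after 3×micro: -2 ⇒ (c0=0, c1=-2)
macro 4: S0 reads c1=-2 → after 1×micro: 1; S1 reads c0=1 → after 3×micro: 5 ⇒ (c0=1, c1=5)
macro 5: S0 reads c1=5 → after 1×micro: 0; S1 reads c0=0 → after 3×micro: -2 ⇒ (c0=0, c1=-2)

S0 state at macro-step 4 = 1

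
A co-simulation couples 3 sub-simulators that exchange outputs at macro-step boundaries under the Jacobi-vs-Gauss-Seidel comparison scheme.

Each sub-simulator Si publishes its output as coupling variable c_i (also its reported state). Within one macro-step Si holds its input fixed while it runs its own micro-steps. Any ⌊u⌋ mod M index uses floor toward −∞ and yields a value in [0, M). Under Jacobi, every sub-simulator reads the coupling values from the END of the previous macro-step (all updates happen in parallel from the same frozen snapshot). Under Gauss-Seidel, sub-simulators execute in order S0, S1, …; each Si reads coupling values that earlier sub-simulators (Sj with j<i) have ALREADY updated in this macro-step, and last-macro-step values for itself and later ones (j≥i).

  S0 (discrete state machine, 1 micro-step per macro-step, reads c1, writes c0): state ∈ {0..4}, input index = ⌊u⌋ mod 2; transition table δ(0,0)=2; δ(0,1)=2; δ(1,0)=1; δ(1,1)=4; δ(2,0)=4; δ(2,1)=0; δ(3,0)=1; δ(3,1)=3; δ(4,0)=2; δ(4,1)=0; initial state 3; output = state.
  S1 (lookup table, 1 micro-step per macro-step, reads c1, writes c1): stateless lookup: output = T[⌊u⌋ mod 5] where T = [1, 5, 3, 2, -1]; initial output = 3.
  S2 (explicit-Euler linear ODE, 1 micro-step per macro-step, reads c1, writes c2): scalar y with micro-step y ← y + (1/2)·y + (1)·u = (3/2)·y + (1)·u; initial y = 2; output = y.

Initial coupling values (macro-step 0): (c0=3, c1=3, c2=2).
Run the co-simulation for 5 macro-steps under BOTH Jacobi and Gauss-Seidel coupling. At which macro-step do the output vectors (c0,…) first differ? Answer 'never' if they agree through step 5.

[Jacobi] macro 1: S0 reads c1=3 → after 1×micro: 3; S1 reads c1=3 → after 1×micro: 2; S2 reads c1=3 → after 1×micro: 6 ⇒ (c0=3, c1=2, c2=6)
[Jacobi] macro 2: S0 reads c1=2 → after 1×micro: 1; S1 reads c1=2 → after 1×micro: 3; S2 reads c1=2 → after 1×micro: 11 ⇒ (c0=1, c1=3, c2=11)
[Jacobi] macro 3: S0 reads c1=3 → after 1×micro: 4; S1 reads c1=3 → after 1×micro: 2; S2 reads c1=3 → after 1×micro: 39/2 ⇒ (c0=4, c1=2, c2=39/2)
[Jacobi] macro 4: S0 reads c1=2 → after 1×micro: 2; S1 reads c1=2 → after 1×micro: 3; S2 reads c1=2 → after 1×micro: 125/4 ⇒ (c0=2, c1=3, c2=125/4)
[Jacobi] macro 5: S0 reads c1=3 → after 1×micro: 0; S1 reads c1=3 → after 1×micro: 2; S2 reads c1=3 → after 1×micro: 399/8 ⇒ (c0=0, c1=2, c2=399/8)
[Gauss-Seidel] macro 1: S0 reads c1=3 → after 1×micro: 3; S1 reads c1=3 → after 1×micro: 2; S2 reads c1=2 → after 1×micro: 5 ⇒ (c0=3, c1=2, c2=5)
[Gauss-Seidel] macro 2: S0 reads c1=2 → after 1×micro: 1; S1 reads c1=2 → after 1×micro: 3; S2 reads c1=3 → after 1×micro: 21/2 ⇒ (c0=1, c1=3, c2=21/2)
[Gauss-Seidel] macro 3: S0 reads c1=3 → after 1×micro: 4; S1 reads c1=3 → after 1×micro: 2; S2 reads c1=2 → after 1×micro: 71/4 ⇒ (c0=4, c1=2, c2=71/4)
[Gauss-Seidel] macro 4: S0 reads c1=2 → after 1×micro: 2; S1 reads c1=2 → after 1×micro: 3; S2 reads c1=3 → after 1×micro: 237/8 ⇒ (c0=2, c1=3, c2=237/8)
[Gauss-Seidel] macro 5: S0 reads c1=3 → after 1×micro: 0; S1 reads c1=3 → after 1×micro: 2; S2 reads c1=2 → after 1×micro: 743/16 ⇒ (c0=0, c1=2, c2=743/16)

first divergence at macro-step: 1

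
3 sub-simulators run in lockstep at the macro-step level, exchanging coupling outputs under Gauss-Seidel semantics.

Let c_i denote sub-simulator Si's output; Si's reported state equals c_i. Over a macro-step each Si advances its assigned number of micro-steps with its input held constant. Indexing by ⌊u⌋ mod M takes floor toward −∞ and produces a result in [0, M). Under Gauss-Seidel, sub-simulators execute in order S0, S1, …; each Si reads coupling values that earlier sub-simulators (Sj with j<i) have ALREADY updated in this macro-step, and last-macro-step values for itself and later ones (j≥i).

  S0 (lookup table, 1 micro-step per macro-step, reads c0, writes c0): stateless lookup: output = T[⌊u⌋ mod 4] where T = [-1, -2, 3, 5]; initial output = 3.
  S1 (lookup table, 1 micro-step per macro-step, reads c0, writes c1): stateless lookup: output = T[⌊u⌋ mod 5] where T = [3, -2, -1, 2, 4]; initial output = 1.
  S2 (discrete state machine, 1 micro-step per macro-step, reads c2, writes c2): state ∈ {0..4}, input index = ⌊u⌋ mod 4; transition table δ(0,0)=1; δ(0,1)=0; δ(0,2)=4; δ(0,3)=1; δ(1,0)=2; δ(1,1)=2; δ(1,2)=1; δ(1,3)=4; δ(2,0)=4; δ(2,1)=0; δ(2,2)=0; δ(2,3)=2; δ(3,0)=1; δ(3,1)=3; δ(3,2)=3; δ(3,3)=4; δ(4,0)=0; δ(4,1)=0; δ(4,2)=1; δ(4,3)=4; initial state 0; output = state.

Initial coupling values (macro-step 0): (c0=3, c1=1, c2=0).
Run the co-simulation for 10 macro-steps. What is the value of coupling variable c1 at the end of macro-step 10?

macro 1: S0 reads c0=3 → after 1×micro: 5; S1 reads c0=5 → after 1×micro: 3; S2 reads c2=0 → after 1×micro: 1 ⇒ (c0=5, c1=3, c2=1)
macro 2: S0 reads c0=5 → after 1×micro: -2; S1 reads c0=-2 → after 1×micro: 2; S2 reads c2=1 → after 1×micro: 2 ⇒ (c0=-2, c1=2, c2=2)
macro 3: S0 reads c0=-2 → after 1×micro: 3; S1 reads c0=3 → after 1×micro: 2; S2 reads c2=2 → after 1×micro: 0 ⇒ (c0=3, c1=2, c2=0)
macro 4: S0 reads c0=3 → after 1×micro: 5; S1 reads c0=5 → after 1×micro: 3; S2 reads c2=0 → after 1×micro: 1 ⇒ (c0=5, c1=3, c2=1)
macro 5: S0 reads c0=5 → after 1×micro: -2; S1 reads c0=-2 → after 1×micro: 2; S2 reads c2=1 → after 1×micro: 2 ⇒ (c0=-2, c1=2, c2=2)
macro 6: S0 reads c0=-2 → after 1×micro: 3; S1 reads c0=3 → after 1×micro: 2; S2 reads c2=2 → after 1×micro: 0 ⇒ (c0=3, c1=2, c2=0)
macro 7: S0 reads c0=3 → after 1×micro: 5; S1 reads c0=5 → after 1×micro: 3; S2 reads c2=0 → after 1×micro: 1 ⇒ (c0=5, c1=3, c2=1)
macro 8: S0 reads c0=5 → after 1×micro: -2; S1 reads c0=-2 → after 1×micro: 2; S2 reads c2=1 → after 1×micro: 2 ⇒ (c0=-2, c1=2, c2=2)
macro 9: S0 reads c0=-2 → after 1×micro: 3; S1 reads c0=3 → after 1×micro: 2; S2 reads c2=2 → after 1×micro: 0 ⇒ (c0=3, c1=2, c2=0)
macro 10: S0 reads c0=3 → after 1×micro: 5; S1 reads c0=5 → after 1×micro: 3; S2 reads c2=0 → after 1×micro: 1 ⇒ (c0=5, c1=3, c2=1)

c1 at macro-step 10 = 3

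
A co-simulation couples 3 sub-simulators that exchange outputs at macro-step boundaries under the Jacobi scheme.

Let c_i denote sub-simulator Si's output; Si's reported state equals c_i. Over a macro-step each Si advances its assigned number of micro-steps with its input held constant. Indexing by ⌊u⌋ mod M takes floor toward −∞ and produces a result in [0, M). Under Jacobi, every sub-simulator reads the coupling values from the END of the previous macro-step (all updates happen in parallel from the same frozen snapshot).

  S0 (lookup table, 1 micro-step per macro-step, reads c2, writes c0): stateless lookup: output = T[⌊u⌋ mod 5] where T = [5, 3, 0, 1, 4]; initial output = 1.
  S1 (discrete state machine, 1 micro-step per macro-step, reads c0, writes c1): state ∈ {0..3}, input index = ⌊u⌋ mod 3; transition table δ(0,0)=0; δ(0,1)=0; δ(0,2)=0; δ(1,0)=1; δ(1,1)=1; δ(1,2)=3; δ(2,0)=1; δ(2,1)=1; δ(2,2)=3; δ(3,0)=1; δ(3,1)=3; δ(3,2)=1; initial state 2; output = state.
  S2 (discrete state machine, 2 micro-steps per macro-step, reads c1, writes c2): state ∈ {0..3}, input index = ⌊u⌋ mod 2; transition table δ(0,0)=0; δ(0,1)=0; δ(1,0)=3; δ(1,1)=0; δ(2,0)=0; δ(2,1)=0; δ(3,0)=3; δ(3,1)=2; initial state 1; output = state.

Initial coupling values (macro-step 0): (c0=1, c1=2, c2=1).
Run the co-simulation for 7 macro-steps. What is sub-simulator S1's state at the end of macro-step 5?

S1 state at macro-step 5 = 1

macro 1: S0 reads c2=1 → after 1×micro: 3; S1 reads c0=1 → after 1×micro: 1; S2 reads c1=2 → after 2×micro: 3 ⇒ (c0=3, c1=1, c2=3)
macro 2: S0 reads c2=3 → after 1×micro: 1; S1 reads c0=3 → after 1×micro: 1; S2 reads c1=1 → after 2×micro: 0 ⇒ (c0=1, c1=1, c2=0)
macro 3: S0 reads c2=0 → after 1×micro: 5; S1 reads c0=1 → after 1×micro: 1; S2 reads c1=1 → after 2×micro: 0 ⇒ (c0=5, c1=1, c2=0)
macro 4: S0 reads c2=0 → after 1×micro: 5; S1 reads c0=5 → after 1×micro: 3; S2 reads c1=1 → after 2×micro: 0 ⇒ (c0=5, c1=3, c2=0)
macro 5: S0 reads c2=0 → after 1×micro: 5; S1 reads c0=5 → after 1×micro: 1; S2 reads c1=3 → after 2×micro: 0 ⇒ (c0=5, c1=1, c2=0)
macro 6: S0 reads c2=0 → after 1×micro: 5; S1 reads c0=5 → after 1×micro: 3; S2 reads c1=1 → after 2×micro: 0 ⇒ (c0=5, c1=3, c2=0)
macro 7: S0 reads c2=0 → after 1×micro: 5; S1 reads c0=5 → after 1×micro: 1; S2 reads c1=3 → after 2×micro: 0 ⇒ (c0=5, c1=1, c2=0)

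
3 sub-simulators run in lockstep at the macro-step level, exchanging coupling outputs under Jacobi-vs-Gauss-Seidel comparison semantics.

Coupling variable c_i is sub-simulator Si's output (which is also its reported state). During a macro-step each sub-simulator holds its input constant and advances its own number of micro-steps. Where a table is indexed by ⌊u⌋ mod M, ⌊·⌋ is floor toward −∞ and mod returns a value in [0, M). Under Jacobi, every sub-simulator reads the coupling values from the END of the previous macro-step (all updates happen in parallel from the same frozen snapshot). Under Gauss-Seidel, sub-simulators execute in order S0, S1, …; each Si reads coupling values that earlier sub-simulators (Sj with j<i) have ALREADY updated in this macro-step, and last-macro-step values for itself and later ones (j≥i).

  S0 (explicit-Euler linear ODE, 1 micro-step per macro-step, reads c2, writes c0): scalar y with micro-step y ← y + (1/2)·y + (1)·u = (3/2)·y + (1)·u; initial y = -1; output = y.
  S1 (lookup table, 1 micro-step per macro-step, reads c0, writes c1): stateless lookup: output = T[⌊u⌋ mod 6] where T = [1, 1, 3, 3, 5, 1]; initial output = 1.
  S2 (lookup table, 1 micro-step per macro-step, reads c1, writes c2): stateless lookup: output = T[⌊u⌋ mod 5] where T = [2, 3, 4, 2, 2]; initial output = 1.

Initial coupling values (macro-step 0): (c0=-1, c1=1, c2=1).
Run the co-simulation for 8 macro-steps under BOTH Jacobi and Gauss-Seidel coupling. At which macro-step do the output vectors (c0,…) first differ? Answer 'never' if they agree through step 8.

first divergence at macro-step: 2

[Jacobi] macro 1: S0 reads c2=1 → after 1×micro: -1/2; S1 reads c0=-1 → after 1×micro: 1; S2 reads c1=1 → after 1×micro: 3 ⇒ (c0=-1/2, c1=1, c2=3)
[Jacobi] macro 2: S0 reads c2=3 → after 1×micro: 9/4; S1 reads c0=-1/2 → after 1×micro: 1; S2 reads c1=1 → after 1×micro: 3 ⇒ (c0=9/4, c1=1, c2=3)
[Jacobi] macro 3: S0 reads c2=3 → after 1×micro: 51/8; S1 reads c0=9/4 → after 1×micro: 3; S2 reads c1=1 → after 1×micro: 3 ⇒ (c0=51/8, c1=3, c2=3)
[Jacobi] macro 4: S0 reads c2=3 → after 1×micro: 201/16; S1 reads c0=51/8 → after 1×micro: 1; S2 reads c1=3 → after 1×micro: 2 ⇒ (c0=201/16, c1=1, c2=2)
[Jacobi] macro 5: S0 reads c2=2 → after 1×micro: 667/32; S1 reads c0=201/16 → after 1×micro: 1; S2 reads c1=1 → after 1×micro: 3 ⇒ (c0=667/32, c1=1, c2=3)
[Jacobi] macro 6: S0 reads c2=3 → after 1×micro: 2193/64; S1 reads c0=667/32 → after 1×micro: 3; S2 reads c1=1 → after 1×micro: 3 ⇒ (c0=2193/64, c1=3, c2=3)
[Jacobi] macro 7: S0 reads c2=3 → after 1×micro: 6963/128; S1 reads c0=2193/64 → after 1×micro: 5; S2 reads c1=3 → after 1×micro: 2 ⇒ (c0=6963/128, c1=5, c2=2)
[Jacobi] macro 8: S0 reads c2=2 → after 1×micro: 21401/256; S1 reads c0=6963/128 → after 1×micro: 1; S2 reads c1=5 → after 1×micro: 2 ⇒ (c0=21401/256, c1=1, c2=2)
[Gauss-Seidel] macro 1: S0 reads c2=1 → after 1×micro: -1/2; S1 reads c0=-1/2 → after 1×micro: 1; S2 reads c1=1 → after 1×micro: 3 ⇒ (c0=-1/2, c1=1, c2=3)
[Gauss-Seidel] macro 2: S0 reads c2=3 → after 1×micro: 9/4; S1 reads c0=9/4 → after 1×micro: 3; S2 reads c1=3 → after 1×micro: 2 ⇒ (c0=9/4, c1=3, c2=2)
[Gauss-Seidel] macro 3: S0 reads c2=2 → after 1×micro: 43/8; S1 reads c0=43/8 → after 1×micro: 1; S2 reads c1=1 → after 1×micro: 3 ⇒ (c0=43/8, c1=1, c2=3)
[Gauss-Seidel] macro 4: S0 reads c2=3 → after 1×micro: 177/16; S1 reads c0=177/16 → after 1×micro: 1; S2 reads c1=1 → after 1×micro: 3 ⇒ (c0=177/16, c1=1, c2=3)
[Gauss-Seidel] macro 5: S0 reads c2=3 → after 1×micro: 627/32; S1 reads c0=627/32 → after 1×micro: 1; S2 reads c1=1 → after 1×micro: 3 ⇒ (c0=627/32, c1=1, c2=3)
[Gauss-Seidel] macro 6: S0 reads c2=3 → after 1×micro: 2073/64; S1 reads c0=2073/64 → after 1×micro: 3; S2 reads c1=3 → after 1×micro: 2 ⇒ (c0=2073/64, c1=3, c2=2)
[Gauss-Seidel] macro 7: S0 reads c2=2 → after 1×micro: 6475/128; S1 reads c0=6475/128 → after 1×micro: 3; S2 reads c1=3 → after 1×micro: 2 ⇒ (c0=6475/128, c1=3, c2=2)
[Gauss-Seidel] macro 8: S0 reads c2=2 → after 1×micro: 19937/256; S1 reads c0=19937/256 → after 1×micro: 1; S2 reads c1=1 → after 1×micro: 3 ⇒ (c0=19937/256, c1=1, c2=3)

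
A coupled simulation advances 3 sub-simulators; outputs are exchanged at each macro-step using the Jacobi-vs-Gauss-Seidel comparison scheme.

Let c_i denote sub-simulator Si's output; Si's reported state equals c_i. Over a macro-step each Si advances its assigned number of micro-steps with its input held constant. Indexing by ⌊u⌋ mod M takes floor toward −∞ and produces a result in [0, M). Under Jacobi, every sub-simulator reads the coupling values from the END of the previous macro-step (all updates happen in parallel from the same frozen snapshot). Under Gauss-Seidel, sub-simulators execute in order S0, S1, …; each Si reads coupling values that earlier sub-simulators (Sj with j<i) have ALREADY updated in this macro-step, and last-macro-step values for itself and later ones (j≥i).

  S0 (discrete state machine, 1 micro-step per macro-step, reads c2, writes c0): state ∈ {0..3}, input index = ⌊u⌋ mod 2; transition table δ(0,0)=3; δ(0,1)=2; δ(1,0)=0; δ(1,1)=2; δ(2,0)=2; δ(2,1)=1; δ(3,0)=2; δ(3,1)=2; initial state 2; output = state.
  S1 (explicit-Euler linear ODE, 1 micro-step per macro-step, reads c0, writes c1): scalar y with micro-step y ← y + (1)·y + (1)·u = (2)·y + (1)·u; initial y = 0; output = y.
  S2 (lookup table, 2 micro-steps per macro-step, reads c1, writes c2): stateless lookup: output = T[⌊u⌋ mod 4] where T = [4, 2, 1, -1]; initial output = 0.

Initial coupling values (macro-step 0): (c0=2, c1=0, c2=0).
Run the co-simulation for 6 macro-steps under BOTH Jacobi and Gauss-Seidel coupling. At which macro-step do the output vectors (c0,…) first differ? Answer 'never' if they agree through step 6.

first divergence at macro-step: 1

[Jacobi] macro 1: S0 reads c2=0 → after 1×micro: 2; S1 reads c0=2 → after 1×micro: 2; S2 reads c1=0 → after 2×micro: 4 ⇒ (c0=2, c1=2, c2=4)
[Jacobi] macro 2: S0 reads c2=4 → after 1×micro: 2; S1 reads c0=2 → after 1×micro: 6; S2 reads c1=2 → after 2×micro: 1 ⇒ (c0=2, c1=6, c2=1)
[Jacobi] macro 3: S0 reads c2=1 → after 1×micro: 1; S1 reads c0=2 → after 1×micro: 14; S2 reads c1=6 → after 2×micro: 1 ⇒ (c0=1, c1=14, c2=1)
[Jacobi] macro 4: S0 reads c2=1 → after 1×micro: 2; S1 reads c0=1 → after 1×micro: 29; S2 reads c1=14 → after 2×micro: 1 ⇒ (c0=2, c1=29, c2=1)
[Jacobi] macro 5: S0 reads c2=1 → after 1×micro: 1; S1 reads c0=2 → after 1×micro: 60; S2 reads c1=29 → after 2×micro: 2 ⇒ (c0=1, c1=60, c2=2)
[Jacobi] macro 6: S0 reads c2=2 → after 1×micro: 0; S1 reads c0=1 → after 1×micro: 121; S2 reads c1=60 → after 2×micro: 4 ⇒ (c0=0, c1=121, c2=4)
[Gauss-Seidel] macro 1: S0 reads c2=0 → after 1×micro: 2; S1 reads c0=2 → after 1×micro: 2; S2 reads c1=2 → after 2×micro: 1 ⇒ (c0=2, c1=2, c2=1)
[Gauss-Seidel] macro 2: S0 reads c2=1 → after 1×micro: 1; S1 reads c0=1 → after 1×micro: 5; S2 reads c1=5 → after 2×micro: 2 ⇒ (c0=1, c1=5, c2=2)
[Gauss-Seidel] macro 3: S0 reads c2=2 → after 1×micro: 0; S1 reads c0=0 → after 1×micro: 10; S2 reads c1=10 → after 2×micro: 1 ⇒ (c0=0, c1=10, c2=1)
[Gauss-Seidel] macro 4: S0 reads c2=1 → after 1×micro: 2; S1 reads c0=2 → after 1×micro: 22; S2 reads c1=22 → after 2×micro: 1 ⇒ (c0=2, c1=22, c2=1)
[Gauss-Seidel] macro 5: S0 reads c2=1 → after 1×micro: 1; S1 reads c0=1 → after 1×micro: 45; S2 reads c1=45 → after 2×micro: 2 ⇒ (c0=1, c1=45, c2=2)
[Gauss-Seidel] macro 6: S0 reads c2=2 → after 1×micro: 0; S1 reads c0=0 → after 1×micro: 90; S2 reads c1=90 → after 2×micro: 1 ⇒ (c0=0, c1=90, c2=1)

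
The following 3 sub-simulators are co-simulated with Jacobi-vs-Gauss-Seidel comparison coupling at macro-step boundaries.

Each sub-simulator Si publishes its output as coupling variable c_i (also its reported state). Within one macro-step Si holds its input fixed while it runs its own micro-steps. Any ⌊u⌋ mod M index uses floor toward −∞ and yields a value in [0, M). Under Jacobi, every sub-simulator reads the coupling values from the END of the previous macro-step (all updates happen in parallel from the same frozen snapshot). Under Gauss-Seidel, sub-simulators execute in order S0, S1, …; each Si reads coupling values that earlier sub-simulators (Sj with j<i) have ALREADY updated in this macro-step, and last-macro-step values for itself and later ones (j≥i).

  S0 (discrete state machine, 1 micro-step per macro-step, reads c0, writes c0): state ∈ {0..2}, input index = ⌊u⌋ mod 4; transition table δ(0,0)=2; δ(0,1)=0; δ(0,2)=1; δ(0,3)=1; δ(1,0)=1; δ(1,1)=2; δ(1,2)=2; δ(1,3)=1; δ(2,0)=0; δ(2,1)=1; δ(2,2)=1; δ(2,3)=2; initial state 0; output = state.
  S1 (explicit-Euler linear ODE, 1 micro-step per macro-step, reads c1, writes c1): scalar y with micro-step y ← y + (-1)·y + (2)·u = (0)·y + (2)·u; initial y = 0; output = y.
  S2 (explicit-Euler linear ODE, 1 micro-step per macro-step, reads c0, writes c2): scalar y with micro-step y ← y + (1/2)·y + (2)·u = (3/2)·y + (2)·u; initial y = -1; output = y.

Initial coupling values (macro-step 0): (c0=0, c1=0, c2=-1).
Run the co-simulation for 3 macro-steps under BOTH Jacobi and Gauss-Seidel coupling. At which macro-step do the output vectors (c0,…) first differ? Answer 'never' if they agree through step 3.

first divergence at macro-step: 1

[Jacobi] macro 1: S0 reads c0=0 → after 1×micro: 2; S1 reads c1=0 → after 1×micro: 0; S2 reads c0=0 → after 1×micro: -3/2 ⇒ (c0=2, c1=0, c2=-3/2)
[Jacobi] macro 2: S0 reads c0=2 → after 1×micro: 1; S1 reads c1=0 → after 1×micro: 0; S2 reads c0=2 → after 1×micro: 7/4 ⇒ (c0=1, c1=0, c2=7/4)
[Jacobi] macro 3: S0 reads c0=1 → after 1×micro: 2; S1 reads c1=0 → after 1×micro: 0; S2 reads c0=1 → after 1×micro: 37/8 ⇒ (c0=2, c1=0, c2=37/8)
[Gauss-Seidel] macro 1: S0 reads c0=0 → after 1×micro: 2; S1 reads c1=0 → after 1×micro: 0; S2 reads c0=2 → after 1×micro: 5/2 ⇒ (c0=2, c1=0, c2=5/2)
[Gauss-Seidel] macro 2: S0 reads c0=2 → after 1×micro: 1; S1 reads c1=0 → after 1×micro: 0; S2 reads c0=1 → after 1×micro: 23/4 ⇒ (c0=1, c1=0, c2=23/4)
[Gauss-Seidel] macro 3: S0 reads c0=1 → after 1×micro: 2; S1 reads c1=0 → after 1×micro: 0; S2 reads c0=2 → after 1×micro: 101/8 ⇒ (c0=2, c1=0, c2=101/8)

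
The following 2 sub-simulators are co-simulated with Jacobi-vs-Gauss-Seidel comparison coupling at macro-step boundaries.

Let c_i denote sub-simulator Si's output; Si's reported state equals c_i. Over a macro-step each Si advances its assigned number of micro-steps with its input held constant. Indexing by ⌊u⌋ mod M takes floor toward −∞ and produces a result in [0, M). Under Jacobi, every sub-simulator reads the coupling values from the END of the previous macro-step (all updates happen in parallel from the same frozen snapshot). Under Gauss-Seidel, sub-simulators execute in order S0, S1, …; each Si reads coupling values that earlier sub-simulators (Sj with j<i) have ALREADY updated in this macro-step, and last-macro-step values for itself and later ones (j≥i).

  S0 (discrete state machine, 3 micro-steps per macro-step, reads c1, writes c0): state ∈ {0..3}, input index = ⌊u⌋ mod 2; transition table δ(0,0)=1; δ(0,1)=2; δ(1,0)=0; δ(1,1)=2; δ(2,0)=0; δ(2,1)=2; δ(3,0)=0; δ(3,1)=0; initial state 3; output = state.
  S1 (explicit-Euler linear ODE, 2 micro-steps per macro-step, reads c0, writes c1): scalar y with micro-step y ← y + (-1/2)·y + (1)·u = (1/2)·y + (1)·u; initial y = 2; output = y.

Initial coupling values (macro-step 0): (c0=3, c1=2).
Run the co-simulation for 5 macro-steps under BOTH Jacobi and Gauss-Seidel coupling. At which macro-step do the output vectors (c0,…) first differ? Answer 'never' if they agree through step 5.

[Jacobi] macro 1: S0 reads c1=2 → after 3×micro: 0; S1 reads c0=3 → after 2×micro: 5 ⇒ (c0=0, c1=5)
[Jacobi] macro 2: S0 reads c1=5 → after 3×micro: 2; S1 reads c0=0 → after 2×micro: 5/4 ⇒ (c0=2, c1=5/4)
[Jacobi] macro 3: S0 reads c1=5/4 → after 3×micro: 2; S1 reads c0=2 → after 2×micro: 53/16 ⇒ (c0=2, c1=53/16)
[Jacobi] macro 4: S0 reads c1=53/16 → after 3×micro: 2; S1 reads c0=2 → after 2×micro: 245/64 ⇒ (c0=2, c1=245/64)
[Jacobi] macro 5: S0 reads c1=245/64 → after 3×micro: 2; S1 reads c0=2 → after 2×micro: 1013/256 ⇒ (c0=2, c1=1013/256)
[Gauss-Seidel] macro 1: S0 reads c1=2 → after 3×micro: 0; S1 reads c0=0 → after 2×micro: 1/2 ⇒ (c0=0, c1=1/2)
[Gauss-Seidel] macro 2: S0 reads c1=1/2 → after 3×micro: 1; S1 reads c0=1 → after 2×micro: 13/8 ⇒ (c0=1, c1=13/8)
[Gauss-Seidel] macro 3: S0 reads c1=13/8 → after 3×micro: 2; S1 reads c0=2 → after 2×micro: 109/32 ⇒ (c0=2, c1=109/32)
[Gauss-Seidel] macro 4: S0 reads c1=109/32 → after 3×micro: 2; S1 reads c0=2 → after 2×micro: 493/128 ⇒ (c0=2, c1=493/128)
[Gauss-Seidel] macro 5: S0 reads c1=493/128 → after 3×micro: 2; S1 reads c0=2 → after 2×micro: 2029/512 ⇒ (c0=2, c1=2029/512)

first divergence at macro-step: 1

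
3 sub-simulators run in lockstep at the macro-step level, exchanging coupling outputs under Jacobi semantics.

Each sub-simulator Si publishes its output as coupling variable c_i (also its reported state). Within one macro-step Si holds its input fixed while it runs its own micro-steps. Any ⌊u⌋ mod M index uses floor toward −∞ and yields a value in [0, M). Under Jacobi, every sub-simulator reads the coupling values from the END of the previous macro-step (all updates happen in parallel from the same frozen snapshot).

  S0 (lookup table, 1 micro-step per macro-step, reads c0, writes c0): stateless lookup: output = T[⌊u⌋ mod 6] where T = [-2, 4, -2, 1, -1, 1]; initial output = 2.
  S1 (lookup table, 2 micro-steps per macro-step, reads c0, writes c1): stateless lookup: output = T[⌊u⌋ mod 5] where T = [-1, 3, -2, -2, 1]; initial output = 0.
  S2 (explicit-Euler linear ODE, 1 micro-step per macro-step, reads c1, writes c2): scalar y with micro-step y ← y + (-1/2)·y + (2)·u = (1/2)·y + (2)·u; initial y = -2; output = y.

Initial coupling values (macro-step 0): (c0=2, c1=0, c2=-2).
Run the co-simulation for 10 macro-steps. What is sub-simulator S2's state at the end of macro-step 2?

S2 state at macro-step 2 = -9/2

macro 1: S0 reads c0=2 → after 1×micro: -2; S1 reads c0=2 → after 2×micro: -2; S2 reads c1=0 → after 1×micro: -1 ⇒ (c0=-2, c1=-2, c2=-1)
macro 2: S0 reads c0=-2 → after 1×micro: -1; S1 reads c0=-2 → after 2×micro: -2; S2 reads c1=-2 → after 1×micro: -9/2 ⇒ (c0=-1, c1=-2, c2=-9/2)
macro 3: S0 reads c0=-1 → after 1×micro: 1; S1 reads c0=-1 → after 2×micro: 1; S2 reads c1=-2 → after 1×micro: -25/4 ⇒ (c0=1, c1=1, c2=-25/4)
macro 4: S0 reads c0=1 → after 1×micro: 4; S1 reads c0=1 → after 2×micro: 3; S2 reads c1=1 → after 1×micro: -9/8 ⇒ (c0=4, c1=3, c2=-9/8)
macro 5: S0 reads c0=4 → after 1×micro: -1; S1 reads c0=4 → after 2×micro: 1; S2 reads c1=3 → after 1×micro: 87/16 ⇒ (c0=-1, c1=1, c2=87/16)
macro 6: S0 reads c0=-1 → after 1×micro: 1; S1 reads c0=-1 → after 2×micro: 1; S2 reads c1=1 → after 1×micro: 151/32 ⇒ (c0=1, c1=1, c2=151/32)
macro 7: S0 reads c0=1 → after 1×micro: 4; S1 reads c0=1 → after 2×micro: 3; S2 reads c1=1 → after 1×micro: 279/64 ⇒ (c0=4, c1=3, c2=279/64)
macro 8: S0 reads c0=4 → after 1×micro: -1; S1 reads c0=4 → after 2×micro: 1; S2 reads c1=3 → after 1×micro: 1047/128 ⇒ (c0=-1, c1=1, c2=1047/128)
macro 9: S0 reads c0=-1 → after 1×micro: 1; S1 reads c0=-1 → after 2×micro: 1; S2 reads c1=1 → after 1×micro: 1559/256 ⇒ (c0=1, c1=1, c2=1559/256)
macro 10: S0 reads c0=1 → after 1×micro: 4; S1 reads c0=1 → after 2×micro: 3; S2 reads c1=1 → after 1×micro: 2583/512 ⇒ (c0=4, c1=3, c2=2583/512)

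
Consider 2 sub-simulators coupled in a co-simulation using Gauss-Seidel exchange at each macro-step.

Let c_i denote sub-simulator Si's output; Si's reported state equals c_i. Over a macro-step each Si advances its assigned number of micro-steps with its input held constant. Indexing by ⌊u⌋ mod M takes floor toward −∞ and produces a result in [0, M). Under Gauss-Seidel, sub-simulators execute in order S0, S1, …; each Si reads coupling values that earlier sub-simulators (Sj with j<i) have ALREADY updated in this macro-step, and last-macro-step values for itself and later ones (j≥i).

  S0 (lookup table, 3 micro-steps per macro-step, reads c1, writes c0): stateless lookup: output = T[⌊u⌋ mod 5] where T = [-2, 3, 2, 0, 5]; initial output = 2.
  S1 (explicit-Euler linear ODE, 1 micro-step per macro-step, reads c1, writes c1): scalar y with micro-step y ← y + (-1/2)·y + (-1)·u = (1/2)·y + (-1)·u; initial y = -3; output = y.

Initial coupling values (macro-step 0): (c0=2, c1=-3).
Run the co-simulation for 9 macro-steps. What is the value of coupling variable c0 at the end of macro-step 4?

c0 at macro-step 4 = -2

macro 1: S0 reads c1=-3 → after 3×micro: 2; S1 reads c1=-3 → after 1×micro: 3/2 ⇒ (c0=2, c1=3/2)
macro 2: S0 reads c1=3/2 → after 3×micro: 3; S1 reads c1=3/2 → after 1×micro: -3/4 ⇒ (c0=3, c1=-3/4)
macro 3: S0 reads c1=-3/4 → after 3×micro: 5; S1 reads c1=-3/4 → after 1×micro: 3/8 ⇒ (c0=5, c1=3/8)
macro 4: S0 reads c1=3/8 → after 3×micro: -2; S1 reads c1=3/8 → after 1×micro: -3/16 ⇒ (c0=-2, c1=-3/16)
macro 5: S0 reads c1=-3/16 → after 3×micro: 5; S1 reads c1=-3/16 → after 1×micro: 3/32 ⇒ (c0=5, c1=3/32)
macro 6: S0 reads c1=3/32 → after 3×micro: -2; S1 reads c1=3/32 → after 1×micro: -3/64 ⇒ (c0=-2, c1=-3/64)
macro 7: S0 reads c1=-3/64 → after 3×micro: 5; S1 reads c1=-3/64 → after 1×micro: 3/128 ⇒ (c0=5, c1=3/128)
macro 8: S0 reads c1=3/128 → after 3×micro: -2; S1 reads c1=3/128 → after 1×micro: -3/256 ⇒ (c0=-2, c1=-3/256)
macro 9: S0 reads c1=-3/256 → after 3×micro: 5; S1 reads c1=-3/256 → after 1×micro: 3/512 ⇒ (c0=5, c1=3/512)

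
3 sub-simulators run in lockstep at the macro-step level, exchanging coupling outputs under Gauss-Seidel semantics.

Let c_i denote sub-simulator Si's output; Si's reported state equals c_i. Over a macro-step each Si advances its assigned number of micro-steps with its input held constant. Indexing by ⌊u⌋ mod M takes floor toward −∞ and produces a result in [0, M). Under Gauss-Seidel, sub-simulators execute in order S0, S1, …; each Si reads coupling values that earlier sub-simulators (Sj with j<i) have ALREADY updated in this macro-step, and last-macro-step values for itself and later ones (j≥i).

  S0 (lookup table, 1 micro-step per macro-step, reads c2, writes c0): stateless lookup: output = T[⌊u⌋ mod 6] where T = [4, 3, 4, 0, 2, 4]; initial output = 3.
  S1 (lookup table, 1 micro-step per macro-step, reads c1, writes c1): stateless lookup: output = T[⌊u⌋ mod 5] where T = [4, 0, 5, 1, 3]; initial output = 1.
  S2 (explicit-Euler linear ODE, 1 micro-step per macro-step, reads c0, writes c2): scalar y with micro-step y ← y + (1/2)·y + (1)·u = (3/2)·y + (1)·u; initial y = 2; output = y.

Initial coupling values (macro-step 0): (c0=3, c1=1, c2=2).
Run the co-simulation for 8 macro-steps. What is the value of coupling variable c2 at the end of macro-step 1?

c2 at macro-step 1 = 7

macro 1: S0 reads c2=2 → after 1×micro: 4; S1 reads c1=1 → after 1×micro: 0; S2 reads c0=4 → after 1×micro: 7 ⇒ (c0=4, c1=0, c2=7)
macro 2: S0 reads c2=7 → after 1×micro: 3; S1 reads c1=0 → after 1×micro: 4; S2 reads c0=3 → after 1×micro: 27/2 ⇒ (c0=3, c1=4, c2=27/2)
macro 3: S0 reads c2=27/2 → after 1×micro: 3; S1 reads c1=4 → after 1×micro: 3; S2 reads c0=3 → after 1×micro: 93/4 ⇒ (c0=3, c1=3, c2=93/4)
macro 4: S0 reads c2=93/4 → after 1×micro: 4; S1 reads c1=3 → after 1×micro: 1; S2 reads c0=4 → after 1×micro: 311/8 ⇒ (c0=4, c1=1, c2=311/8)
macro 5: S0 reads c2=311/8 → after 1×micro: 4; S1 reads c1=1 → after 1×micro: 0; S2 reads c0=4 → after 1×micro: 997/16 ⇒ (c0=4, c1=0, c2=997/16)
macro 6: S0 reads c2=997/16 → after 1×micro: 4; S1 reads c1=0 → after 1×micro: 4; S2 reads c0=4 → after 1×micro: 3119/32 ⇒ (c0=4, c1=4, c2=3119/32)
macro 7: S0 reads c2=3119/32 → after 1×micro: 3; S1 reads c1=4 → after 1×micro: 3; S2 reads c0=3 → after 1×micro: 9549/64 ⇒ (c0=3, c1=3, c2=9549/64)
macro 8: S0 reads c2=9549/64 → after 1×micro: 4; S1 reads c1=3 → after 1×micro: 1; S2 reads c0=4 → after 1×micro: 29159/128 ⇒ (c0=4, c1=1, c2=29159/128)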